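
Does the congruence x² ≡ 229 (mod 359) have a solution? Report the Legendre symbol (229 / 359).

1

Euler's criterion: (229/359) ≡ 229^179 (mod 359).
229^2 ≡ 27 (mod 359)
229^4 ≡ 11 (mod 359)
229^8 ≡ 121 (mod 359)
229^16 ≡ 281 (mod 359)
229^32 ≡ 340 (mod 359)
229^64 ≡ 2 (mod 359)
229^128 ≡ 4 (mod 359)
229^179 = 229^(128+32+16+2+1) ≡ 1 (mod 359).
Result is 1, so (229/359) = 1.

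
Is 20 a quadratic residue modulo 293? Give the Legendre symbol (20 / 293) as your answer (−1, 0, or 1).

-1

Pull out 2^2: since 293 ≡ 5 (mod 8), (2/293) = -1, so (2/293)^2 = +1.
Reciprocity: 5 ≡ 1 and 293 ≡ 1 (mod 4), so (5/293) = +(293/5).
Reduce top mod 5: now compute (3/5).
Reciprocity: 3 ≡ 3 and 5 ≡ 1 (mod 4), so (3/5) = +(5/3).
Reduce top mod 3: now compute (2/3).
Pull out 2: since 3 ≡ 3 (mod 8), (2/3) = -1.
Reached (1/3) = 1. Collecting the sign flips along the way, the symbol is -1.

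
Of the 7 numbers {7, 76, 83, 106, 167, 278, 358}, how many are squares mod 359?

(7/359) = -1 → non-residue.
(76/359) = -1 → non-residue.
(83/359) = -1 → non-residue.
(106/359) = -1 → non-residue.
(167/359) = -1 → non-residue.
(278/359) = -1 → non-residue.
(358/359) = -1 → non-residue.
Total quadratic residues among the 7: 0.

0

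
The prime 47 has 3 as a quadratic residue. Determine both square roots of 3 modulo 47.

Since 47 ≡ 3 (mod 4), a square root of 3 is 3^((47+1)/4) = 3^12 mod 47.
Repeated squaring: 3^2≡9, 3^4≡34, 3^8≡28 (mod 47).
3^12 = 3^(8+4) ≡ 12 (mod 47).
Check: 12² = 144 ≡ 3 (mod 47). The two roots are 12 and 35.

12, 35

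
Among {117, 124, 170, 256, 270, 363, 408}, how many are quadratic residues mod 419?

(117/419) = +1 → QR.
(124/419) = -1 → non-residue.
(170/419) = +1 → QR.
(256/419) = +1 → QR.
(270/419) = -1 → non-residue.
(363/419) = +1 → QR.
(408/419) = +1 → QR.
Total quadratic residues among the 7: 5.

5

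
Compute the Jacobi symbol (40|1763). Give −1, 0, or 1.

Pull out 2^3: since 1763 ≡ 3 (mod 8), (2/1763) = -1, so (2/1763)^3 = -1.
Reciprocity: 5 ≡ 1 and 1763 ≡ 3 (mod 4), so (5/1763) = +(1763/5).
Reduce top mod 5: now compute (3/5).
Reciprocity: 3 ≡ 3 and 5 ≡ 1 (mod 4), so (3/5) = +(5/3).
Reduce top mod 3: now compute (2/3).
Pull out 2: since 3 ≡ 3 (mod 8), (2/3) = -1.
Reached (1/3) = 1. Collecting the sign flips along the way, the symbol is +1.

1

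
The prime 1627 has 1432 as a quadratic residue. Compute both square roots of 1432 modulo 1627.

762, 865

Since 1627 ≡ 3 (mod 4), a square root of 1432 is 1432^((1627+1)/4) = 1432^407 mod 1627.
Repeated squaring: 1432^2≡604, 1432^4≡368, 1432^8≡383, 1432^16≡259, 1432^32≡374, 1432^64≡1581, 1432^128≡489, 1432^256≡1579 (mod 1627).
1432^407 = 1432^(256+128+16+4+2+1) ≡ 865 (mod 1627).
Check: 865² = 748225 ≡ 1432 (mod 1627). The two roots are 762 and 865.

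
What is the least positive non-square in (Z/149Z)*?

(2/149) = −1, so 2 is the smallest positive non-residue mod 149.

2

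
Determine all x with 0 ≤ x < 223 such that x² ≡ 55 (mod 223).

Since 223 ≡ 3 (mod 4), a square root of 55 is 55^((223+1)/4) = 55^56 mod 223.
Repeated squaring: 55^2≡126, 55^4≡43, 55^8≡65, 55^16≡211, 55^32≡144 (mod 223).
55^56 = 55^(32+16+8) ≡ 72 (mod 223).
Check: 72² = 5184 ≡ 55 (mod 223). The two roots are 72 and 151.

72, 151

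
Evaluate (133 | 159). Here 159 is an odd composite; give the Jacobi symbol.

-1

Reciprocity: 133 ≡ 1 and 159 ≡ 3 (mod 4), so (133/159) = +(159/133).
Reduce top mod 133: now compute (26/133).
Pull out 2: since 133 ≡ 5 (mod 8), (2/133) = -1.
Reciprocity: 13 ≡ 1 and 133 ≡ 1 (mod 4), so (13/133) = +(133/13).
Reduce top mod 13: now compute (3/13).
Reciprocity: 3 ≡ 3 and 13 ≡ 1 (mod 4), so (3/13) = +(13/3).
Reduce top mod 3: now compute (1/3).
Reached (1/3) = 1. Collecting the sign flips along the way, the symbol is -1.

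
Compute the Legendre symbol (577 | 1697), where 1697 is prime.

Reciprocity: 577 ≡ 1 and 1697 ≡ 1 (mod 4), so (577/1697) = +(1697/577).
Reduce top mod 577: now compute (543/577).
Reciprocity: 543 ≡ 3 and 577 ≡ 1 (mod 4), so (543/577) = +(577/543).
Reduce top mod 543: now compute (34/543).
Pull out 2: since 543 ≡ 7 (mod 8), (2/543) = +1.
Reciprocity: 17 ≡ 1 and 543 ≡ 3 (mod 4), so (17/543) = +(543/17).
Reduce top mod 17: now compute (16/17).
Pull out 2^4: since 17 ≡ 1 (mod 8), (2/17) = +1, so (2/17)^4 = +1.
Reached (1/17) = 1. Collecting the sign flips along the way, the symbol is +1.

1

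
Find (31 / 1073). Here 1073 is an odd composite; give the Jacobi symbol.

1

Reciprocity: 31 ≡ 3 and 1073 ≡ 1 (mod 4), so (31/1073) = +(1073/31).
Reduce top mod 31: now compute (19/31).
Reciprocity: 19 ≡ 3 and 31 ≡ 3 (mod 4), so (19/31) = −(31/19).
Reduce top mod 19: now compute (12/19).
Pull out 2^2: since 19 ≡ 3 (mod 8), (2/19) = -1, so (2/19)^2 = +1.
Reciprocity: 3 ≡ 3 and 19 ≡ 3 (mod 4), so (3/19) = −(19/3).
Reduce top mod 3: now compute (1/3).
Reached (1/3) = 1. Collecting the sign flips along the way, the symbol is +1.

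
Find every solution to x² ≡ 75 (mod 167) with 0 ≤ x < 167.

Since 167 ≡ 3 (mod 4), a square root of 75 is 75^((167+1)/4) = 75^42 mod 167.
Repeated squaring: 75^2≡114, 75^4≡137, 75^8≡65, 75^16≡50, 75^32≡162 (mod 167).
75^42 = 75^(32+8+2) ≡ 24 (mod 167).
Check: 24² = 576 ≡ 75 (mod 167). The two roots are 24 and 143.

24, 143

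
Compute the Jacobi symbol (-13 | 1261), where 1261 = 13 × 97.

0

First reduce: -13 ≡ 1248 (mod 1261).
Pull out 2^5: since 1261 ≡ 5 (mod 8), (2/1261) = -1, so (2/1261)^5 = -1.
Reciprocity: 39 ≡ 3 and 1261 ≡ 1 (mod 4), so (39/1261) = +(1261/39).
Reduce top mod 39: now compute (13/39).
Reciprocity: 13 ≡ 1 and 39 ≡ 3 (mod 4), so (13/39) = +(39/13).
Reduce top mod 13: now compute (0/13).
Top reduces to 0: gcd > 1, so the symbol is 0.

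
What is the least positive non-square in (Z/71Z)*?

(2/71) = +1, so 2 is a residue.
(3/71) = +1, so 3 is a residue.
(4/71) = +1, so 4 is a residue.
(5/71) = +1, so 5 is a residue.
(6/71) = +1, so 6 is a residue.
(7/71) = −1, so 7 is the smallest positive non-residue mod 71.

7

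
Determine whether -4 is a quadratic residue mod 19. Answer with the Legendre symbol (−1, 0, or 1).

First reduce: -4 ≡ 15 (mod 19).
Reciprocity: 15 ≡ 3 and 19 ≡ 3 (mod 4), so (15/19) = −(19/15).
Reduce top mod 15: now compute (4/15).
Pull out 2^2: since 15 ≡ 7 (mod 8), (2/15) = +1, so (2/15)^2 = +1.
Reached (1/15) = 1. Collecting the sign flips along the way, the symbol is -1.

-1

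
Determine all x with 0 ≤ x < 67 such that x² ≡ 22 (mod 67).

25, 42

Since 67 ≡ 3 (mod 4), a square root of 22 is 22^((67+1)/4) = 22^17 mod 67.
Repeated squaring: 22^2≡15, 22^4≡24, 22^8≡40, 22^16≡59 (mod 67).
22^17 = 22^(16+1) ≡ 25 (mod 67).
Check: 25² = 625 ≡ 22 (mod 67). The two roots are 25 and 42.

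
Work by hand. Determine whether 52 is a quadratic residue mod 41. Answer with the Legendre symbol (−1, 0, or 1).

-1

Euler's criterion: (52/41) ≡ 11^20 (mod 41).
11^2 ≡ 39 (mod 41)
11^4 ≡ 4 (mod 41)
11^8 ≡ 16 (mod 41)
11^16 ≡ 10 (mod 41)
11^20 = 11^(16+4) ≡ 40 (mod 41).
Result is 40 ≡ −1, so (52/41) = −1.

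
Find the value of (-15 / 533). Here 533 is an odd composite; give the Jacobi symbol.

First reduce: -15 ≡ 518 (mod 533).
Pull out 2: since 533 ≡ 5 (mod 8), (2/533) = -1.
Reciprocity: 259 ≡ 3 and 533 ≡ 1 (mod 4), so (259/533) = +(533/259).
Reduce top mod 259: now compute (15/259).
Reciprocity: 15 ≡ 3 and 259 ≡ 3 (mod 4), so (15/259) = −(259/15).
Reduce top mod 15: now compute (4/15).
Pull out 2^2: since 15 ≡ 7 (mod 8), (2/15) = +1, so (2/15)^2 = +1.
Reached (1/15) = 1. Collecting the sign flips along the way, the symbol is +1.

1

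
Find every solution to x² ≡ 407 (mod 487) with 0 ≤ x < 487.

Since 487 ≡ 3 (mod 4), a square root of 407 is 407^((487+1)/4) = 407^122 mod 487.
Repeated squaring: 407^2≡69, 407^4≡378, 407^8≡193, 407^16≡237, 407^32≡164, 407^64≡111 (mod 487).
407^122 = 407^(64+32+16+8+2) ≡ 85 (mod 487).
Check: 85² = 7225 ≡ 407 (mod 487). The two roots are 85 and 402.

85, 402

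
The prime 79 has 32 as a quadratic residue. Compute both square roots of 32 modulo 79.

Since 79 ≡ 3 (mod 4), a square root of 32 is 32^((79+1)/4) = 32^20 mod 79.
Repeated squaring: 32^2≡76, 32^4≡9, 32^8≡2, 32^16≡4 (mod 79).
32^20 = 32^(16+4) ≡ 36 (mod 79).
Check: 36² = 1296 ≡ 32 (mod 79). The two roots are 36 and 43.

36, 43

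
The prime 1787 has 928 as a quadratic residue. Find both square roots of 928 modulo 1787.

681, 1106

Since 1787 ≡ 3 (mod 4), a square root of 928 is 928^((1787+1)/4) = 928^447 mod 1787.
Repeated squaring: 928^2≡1637, 928^4≡1056, 928^8≡48, 928^16≡517, 928^32≡1026, 928^64≡133, 928^128≡1606, 928^256≡595 (mod 1787).
928^447 = 928^(256+128+32+16+8+4+2+1) ≡ 681 (mod 1787).
Check: 681² = 463761 ≡ 928 (mod 1787). The two roots are 681 and 1106.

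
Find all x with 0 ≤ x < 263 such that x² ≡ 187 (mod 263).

Since 263 ≡ 3 (mod 4), a square root of 187 is 187^((263+1)/4) = 187^66 mod 263.
Repeated squaring: 187^2≡253, 187^4≡100, 187^8≡6, 187^16≡36, 187^32≡244, 187^64≡98 (mod 263).
187^66 = 187^(64+2) ≡ 72 (mod 263).
Check: 72² = 5184 ≡ 187 (mod 263). The two roots are 72 and 191.

72, 191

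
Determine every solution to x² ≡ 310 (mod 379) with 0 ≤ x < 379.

Since 379 ≡ 3 (mod 4), a square root of 310 is 310^((379+1)/4) = 310^95 mod 379.
Repeated squaring: 310^2≡213, 310^4≡268, 310^8≡193, 310^16≡107, 310^32≡79, 310^64≡177 (mod 379).
310^95 = 310^(64+16+8+4+2+1) ≡ 61 (mod 379).
Check: 61² = 3721 ≡ 310 (mod 379). The two roots are 61 and 318.

61, 318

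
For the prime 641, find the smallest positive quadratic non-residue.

(2/641) = +1, so 2 is a residue.
(3/641) = −1, so 3 is the smallest positive non-residue mod 641.

3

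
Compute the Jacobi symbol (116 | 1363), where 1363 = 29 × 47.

0

Pull out 2^2: since 1363 ≡ 3 (mod 8), (2/1363) = -1, so (2/1363)^2 = +1.
Reciprocity: 29 ≡ 1 and 1363 ≡ 3 (mod 4), so (29/1363) = +(1363/29).
Reduce top mod 29: now compute (0/29).
Top reduces to 0: gcd > 1, so the symbol is 0.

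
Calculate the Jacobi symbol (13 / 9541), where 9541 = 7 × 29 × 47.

1

Reciprocity: 13 ≡ 1 and 9541 ≡ 1 (mod 4), so (13/9541) = +(9541/13).
Reduce top mod 13: now compute (12/13).
Pull out 2^2: since 13 ≡ 5 (mod 8), (2/13) = -1, so (2/13)^2 = +1.
Reciprocity: 3 ≡ 3 and 13 ≡ 1 (mod 4), so (3/13) = +(13/3).
Reduce top mod 3: now compute (1/3).
Reached (1/3) = 1. Collecting the sign flips along the way, the symbol is +1.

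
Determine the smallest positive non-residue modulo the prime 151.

3

(2/151) = +1, so 2 is a residue.
(3/151) = −1, so 3 is the smallest positive non-residue mod 151.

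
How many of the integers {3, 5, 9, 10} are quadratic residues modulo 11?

(3/11) = +1 → QR.
(5/11) = +1 → QR.
(9/11) = +1 → QR.
(10/11) = -1 → non-residue.
Total quadratic residues among the 4: 3.

3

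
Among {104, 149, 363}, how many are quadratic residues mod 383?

2

(104/383) = -1 → non-residue.
(149/383) = +1 → QR.
(363/383) = +1 → QR.
Total quadratic residues among the 3: 2.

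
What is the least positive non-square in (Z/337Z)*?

5

(2/337) = +1, so 2 is a residue.
(3/337) = +1, so 3 is a residue.
(4/337) = +1, so 4 is a residue.
(5/337) = −1, so 5 is the smallest positive non-residue mod 337.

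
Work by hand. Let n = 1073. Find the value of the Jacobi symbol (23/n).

Reciprocity: 23 ≡ 3 and 1073 ≡ 1 (mod 4), so (23/1073) = +(1073/23).
Reduce top mod 23: now compute (15/23).
Reciprocity: 15 ≡ 3 and 23 ≡ 3 (mod 4), so (15/23) = −(23/15).
Reduce top mod 15: now compute (8/15).
Pull out 2^3: since 15 ≡ 7 (mod 8), (2/15) = +1, so (2/15)^3 = +1.
Reached (1/15) = 1. Collecting the sign flips along the way, the symbol is -1.

-1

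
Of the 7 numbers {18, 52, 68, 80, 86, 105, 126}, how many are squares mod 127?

(18/127) = +1 → QR.
(52/127) = +1 → QR.
(68/127) = +1 → QR.
(80/127) = -1 → non-residue.
(86/127) = -1 → non-residue.
(105/127) = -1 → non-residue.
(126/127) = -1 → non-residue.
Total quadratic residues among the 7: 3.

3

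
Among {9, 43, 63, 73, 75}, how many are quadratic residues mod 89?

2

(9/89) = +1 → QR.
(43/89) = -1 → non-residue.
(63/89) = -1 → non-residue.
(73/89) = +1 → QR.
(75/89) = -1 → non-residue.
Total quadratic residues among the 5: 2.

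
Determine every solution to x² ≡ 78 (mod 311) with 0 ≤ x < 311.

155, 156

Since 311 ≡ 3 (mod 4), a square root of 78 is 78^((311+1)/4) = 78^78 mod 311.
Repeated squaring: 78^2≡175, 78^4≡147, 78^8≡150, 78^16≡108, 78^32≡157, 78^64≡80 (mod 311).
78^78 = 78^(64+8+4+2) ≡ 156 (mod 311).
Check: 156² = 24336 ≡ 78 (mod 311). The two roots are 155 and 156.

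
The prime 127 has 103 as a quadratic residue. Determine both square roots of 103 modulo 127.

22, 105

Since 127 ≡ 3 (mod 4), a square root of 103 is 103^((127+1)/4) = 103^32 mod 127.
Repeated squaring: 103^2≡68, 103^4≡52, 103^8≡37, 103^16≡99, 103^32≡22 (mod 127).
103^32 = 103^(32) ≡ 22 (mod 127).
Check: 22² = 484 ≡ 103 (mod 127). The two roots are 22 and 105.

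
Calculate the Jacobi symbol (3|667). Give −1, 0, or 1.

-1

Reciprocity: 3 ≡ 3 and 667 ≡ 3 (mod 4), so (3/667) = −(667/3).
Reduce top mod 3: now compute (1/3).
Reached (1/3) = 1. Collecting the sign flips along the way, the symbol is -1.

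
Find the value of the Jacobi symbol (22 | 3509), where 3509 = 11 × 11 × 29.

0

Pull out 2: since 3509 ≡ 5 (mod 8), (2/3509) = -1.
Reciprocity: 11 ≡ 3 and 3509 ≡ 1 (mod 4), so (11/3509) = +(3509/11).
Reduce top mod 11: now compute (0/11).
Top reduces to 0: gcd > 1, so the symbol is 0.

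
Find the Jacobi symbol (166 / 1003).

1

Pull out 2: since 1003 ≡ 3 (mod 8), (2/1003) = -1.
Reciprocity: 83 ≡ 3 and 1003 ≡ 3 (mod 4), so (83/1003) = −(1003/83).
Reduce top mod 83: now compute (7/83).
Reciprocity: 7 ≡ 3 and 83 ≡ 3 (mod 4), so (7/83) = −(83/7).
Reduce top mod 7: now compute (6/7).
Pull out 2: since 7 ≡ 7 (mod 8), (2/7) = +1.
Reciprocity: 3 ≡ 3 and 7 ≡ 3 (mod 4), so (3/7) = −(7/3).
Reduce top mod 3: now compute (1/3).
Reached (1/3) = 1. Collecting the sign flips along the way, the symbol is +1.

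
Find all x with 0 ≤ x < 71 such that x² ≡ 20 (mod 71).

Since 71 ≡ 3 (mod 4), a square root of 20 is 20^((71+1)/4) = 20^18 mod 71.
Repeated squaring: 20^2≡45, 20^4≡37, 20^8≡20, 20^16≡45 (mod 71).
20^18 = 20^(16+2) ≡ 37 (mod 71).
Check: 37² = 1369 ≡ 20 (mod 71). The two roots are 34 and 37.

34, 37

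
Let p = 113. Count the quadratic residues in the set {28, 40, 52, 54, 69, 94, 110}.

3

(28/113) = +1 → QR.
(40/113) = -1 → non-residue.
(52/113) = +1 → QR.
(54/113) = -1 → non-residue.
(69/113) = +1 → QR.
(94/113) = -1 → non-residue.
(110/113) = -1 → non-residue.
Total quadratic residues among the 7: 3.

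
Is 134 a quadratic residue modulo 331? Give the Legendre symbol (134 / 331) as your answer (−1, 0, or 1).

Pull out 2: since 331 ≡ 3 (mod 8), (2/331) = -1.
Reciprocity: 67 ≡ 3 and 331 ≡ 3 (mod 4), so (67/331) = −(331/67).
Reduce top mod 67: now compute (63/67).
Reciprocity: 63 ≡ 3 and 67 ≡ 3 (mod 4), so (63/67) = −(67/63).
Reduce top mod 63: now compute (4/63).
Pull out 2^2: since 63 ≡ 7 (mod 8), (2/63) = +1, so (2/63)^2 = +1.
Reached (1/63) = 1. Collecting the sign flips along the way, the symbol is -1.

-1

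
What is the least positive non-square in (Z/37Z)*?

(2/37) = −1, so 2 is the smallest positive non-residue mod 37.

2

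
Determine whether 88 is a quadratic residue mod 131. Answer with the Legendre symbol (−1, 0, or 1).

Pull out 2^3: since 131 ≡ 3 (mod 8), (2/131) = -1, so (2/131)^3 = -1.
Reciprocity: 11 ≡ 3 and 131 ≡ 3 (mod 4), so (11/131) = −(131/11).
Reduce top mod 11: now compute (10/11).
Pull out 2: since 11 ≡ 3 (mod 8), (2/11) = -1.
Reciprocity: 5 ≡ 1 and 11 ≡ 3 (mod 4), so (5/11) = +(11/5).
Reduce top mod 5: now compute (1/5).
Reached (1/5) = 1. Collecting the sign flips along the way, the symbol is -1.

-1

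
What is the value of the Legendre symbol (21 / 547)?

1

Reciprocity: 21 ≡ 1 and 547 ≡ 3 (mod 4), so (21/547) = +(547/21).
Reduce top mod 21: now compute (1/21).
Reached (1/21) = 1. Collecting the sign flips along the way, the symbol is +1.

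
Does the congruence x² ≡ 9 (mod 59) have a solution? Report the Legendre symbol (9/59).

Reciprocity: 9 ≡ 1 and 59 ≡ 3 (mod 4), so (9/59) = +(59/9).
Reduce top mod 9: now compute (5/9).
Reciprocity: 5 ≡ 1 and 9 ≡ 1 (mod 4), so (5/9) = +(9/5).
Reduce top mod 5: now compute (4/5).
Pull out 2^2: since 5 ≡ 5 (mod 8), (2/5) = -1, so (2/5)^2 = +1.
Reached (1/5) = 1. Collecting the sign flips along the way, the symbol is +1.

1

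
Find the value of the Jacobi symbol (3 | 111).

0

Reciprocity: 3 ≡ 3 and 111 ≡ 3 (mod 4), so (3/111) = −(111/3).
Reduce top mod 3: now compute (0/3).
Top reduces to 0: gcd > 1, so the symbol is 0.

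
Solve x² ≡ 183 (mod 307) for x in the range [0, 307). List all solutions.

Since 307 ≡ 3 (mod 4), a square root of 183 is 183^((307+1)/4) = 183^77 mod 307.
Repeated squaring: 183^2≡26, 183^4≡62, 183^8≡160, 183^16≡119, 183^32≡39, 183^64≡293 (mod 307).
183^77 = 183^(64+8+4+1) ≡ 262 (mod 307).
Check: 262² = 68644 ≡ 183 (mod 307). The two roots are 45 and 262.

45, 262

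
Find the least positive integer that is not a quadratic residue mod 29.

(2/29) = −1, so 2 is the smallest positive non-residue mod 29.

2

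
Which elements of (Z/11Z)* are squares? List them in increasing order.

1,3,4,5,9

Square k = 1,…,5 (k and 11−k give the same square):
1²=1, 2²=4, 3²=9, 4²≡5, 5²≡3 (mod 11).
So the quadratic residues mod 11 are {1, 3, 4, 5, 9}.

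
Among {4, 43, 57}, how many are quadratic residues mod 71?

3

(4/71) = +1 → QR.
(43/71) = +1 → QR.
(57/71) = +1 → QR.
Total quadratic residues among the 3: 3.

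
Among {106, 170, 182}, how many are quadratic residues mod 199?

2

(106/199) = +1 → QR.
(170/199) = -1 → non-residue.
(182/199) = +1 → QR.
Total quadratic residues among the 3: 2.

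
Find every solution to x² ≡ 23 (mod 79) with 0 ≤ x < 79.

Since 79 ≡ 3 (mod 4), a square root of 23 is 23^((79+1)/4) = 23^20 mod 79.
Repeated squaring: 23^2≡55, 23^4≡23, 23^8≡55, 23^16≡23 (mod 79).
23^20 = 23^(16+4) ≡ 55 (mod 79).
Check: 55² = 3025 ≡ 23 (mod 79). The two roots are 24 and 55.

24, 55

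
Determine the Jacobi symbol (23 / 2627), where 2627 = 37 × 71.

Reciprocity: 23 ≡ 3 and 2627 ≡ 3 (mod 4), so (23/2627) = −(2627/23).
Reduce top mod 23: now compute (5/23).
Reciprocity: 5 ≡ 1 and 23 ≡ 3 (mod 4), so (5/23) = +(23/5).
Reduce top mod 5: now compute (3/5).
Reciprocity: 3 ≡ 3 and 5 ≡ 1 (mod 4), so (3/5) = +(5/3).
Reduce top mod 3: now compute (2/3).
Pull out 2: since 3 ≡ 3 (mod 8), (2/3) = -1.
Reached (1/3) = 1. Collecting the sign flips along the way, the symbol is +1.

1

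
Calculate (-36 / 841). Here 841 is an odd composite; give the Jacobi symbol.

First reduce: -36 ≡ 805 (mod 841).
Reciprocity: 805 ≡ 1 and 841 ≡ 1 (mod 4), so (805/841) = +(841/805).
Reduce top mod 805: now compute (36/805).
Pull out 2^2: since 805 ≡ 5 (mod 8), (2/805) = -1, so (2/805)^2 = +1.
Reciprocity: 9 ≡ 1 and 805 ≡ 1 (mod 4), so (9/805) = +(805/9).
Reduce top mod 9: now compute (4/9).
Pull out 2^2: since 9 ≡ 1 (mod 8), (2/9) = +1, so (2/9)^2 = +1.
Reached (1/9) = 1. Collecting the sign flips along the way, the symbol is +1.

1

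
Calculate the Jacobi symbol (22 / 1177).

Pull out 2: since 1177 ≡ 1 (mod 8), (2/1177) = +1.
Reciprocity: 11 ≡ 3 and 1177 ≡ 1 (mod 4), so (11/1177) = +(1177/11).
Reduce top mod 11: now compute (0/11).
Top reduces to 0: gcd > 1, so the symbol is 0.

0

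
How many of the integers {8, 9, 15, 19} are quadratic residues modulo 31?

3

(8/31) = +1 → QR.
(9/31) = +1 → QR.
(15/31) = -1 → non-residue.
(19/31) = +1 → QR.
Total quadratic residues among the 4: 3.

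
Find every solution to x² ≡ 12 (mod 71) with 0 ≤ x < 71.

15, 56

Since 71 ≡ 3 (mod 4), a square root of 12 is 12^((71+1)/4) = 12^18 mod 71.
Repeated squaring: 12^2≡2, 12^4≡4, 12^8≡16, 12^16≡43 (mod 71).
12^18 = 12^(16+2) ≡ 15 (mod 71).
Check: 15² = 225 ≡ 12 (mod 71). The two roots are 15 and 56.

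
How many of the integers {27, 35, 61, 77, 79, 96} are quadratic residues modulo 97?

5

(27/97) = +1 → QR.
(35/97) = +1 → QR.
(61/97) = +1 → QR.
(77/97) = -1 → non-residue.
(79/97) = +1 → QR.
(96/97) = +1 → QR.
Total quadratic residues among the 6: 5.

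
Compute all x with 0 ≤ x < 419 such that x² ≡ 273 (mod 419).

Since 419 ≡ 3 (mod 4), a square root of 273 is 273^((419+1)/4) = 273^105 mod 419.
Repeated squaring: 273^2≡366, 273^4≡295, 273^8≡292, 273^16≡207, 273^32≡111, 273^64≡170 (mod 419).
273^105 = 273^(64+32+8+1) ≡ 333 (mod 419).
Check: 333² = 110889 ≡ 273 (mod 419). The two roots are 86 and 333.

86, 333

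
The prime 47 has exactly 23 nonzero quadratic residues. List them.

Square k = 1,…,23 (k and 47−k give the same square):
1²=1, 2²=4, 3²=9, 4²=16, 5²=25, 6²=36, 7²≡2, 8²≡17, 9²≡34, 10²≡6, 11²≡27, 12²≡3, 13²≡28, 14²≡8, 15²≡37, 16²≡21, 17²≡7, 18²≡42, 19²≡32, 20²≡24, 21²≡18, 22²≡14, 23²≡12 (mod 47).
So the quadratic residues mod 47 are {1, 2, 3, 4, 6, 7, 8, 9, 12, 14, 16, 17, 18, 21, 24, 25, 27, 28, 32, 34, 36, 37, 42}.

1, 2, 3, 4, 6, 7, 8, 9, 12, 14, 16, 17, 18, 21, 24, 25, 27, 28, 32, 34, 36, 37, 42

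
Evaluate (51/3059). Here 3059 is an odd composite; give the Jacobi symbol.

1

Reciprocity: 51 ≡ 3 and 3059 ≡ 3 (mod 4), so (51/3059) = −(3059/51).
Reduce top mod 51: now compute (50/51).
Pull out 2: since 51 ≡ 3 (mod 8), (2/51) = -1.
Reciprocity: 25 ≡ 1 and 51 ≡ 3 (mod 4), so (25/51) = +(51/25).
Reduce top mod 25: now compute (1/25).
Reached (1/25) = 1. Collecting the sign flips along the way, the symbol is +1.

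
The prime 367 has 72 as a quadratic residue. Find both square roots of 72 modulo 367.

Since 367 ≡ 3 (mod 4), a square root of 72 is 72^((367+1)/4) = 72^92 mod 367.
Repeated squaring: 72^2≡46, 72^4≡281, 72^8≡56, 72^16≡200, 72^32≡364, 72^64≡9 (mod 367).
72^92 = 72^(64+16+8+4) ≡ 107 (mod 367).
Check: 107² = 11449 ≡ 72 (mod 367). The two roots are 107 and 260.

107, 260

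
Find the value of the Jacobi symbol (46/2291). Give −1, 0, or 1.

-1

Pull out 2: since 2291 ≡ 3 (mod 8), (2/2291) = -1.
Reciprocity: 23 ≡ 3 and 2291 ≡ 3 (mod 4), so (23/2291) = −(2291/23).
Reduce top mod 23: now compute (14/23).
Pull out 2: since 23 ≡ 7 (mod 8), (2/23) = +1.
Reciprocity: 7 ≡ 3 and 23 ≡ 3 (mod 4), so (7/23) = −(23/7).
Reduce top mod 7: now compute (2/7).
Pull out 2: since 7 ≡ 7 (mod 8), (2/7) = +1.
Reached (1/7) = 1. Collecting the sign flips along the way, the symbol is -1.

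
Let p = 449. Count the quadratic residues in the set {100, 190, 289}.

2

(100/449) = +1 → QR.
(190/449) = -1 → non-residue.
(289/449) = +1 → QR.
Total quadratic residues among the 3: 2.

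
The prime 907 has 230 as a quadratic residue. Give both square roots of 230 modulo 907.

297, 610

Since 907 ≡ 3 (mod 4), a square root of 230 is 230^((907+1)/4) = 230^227 mod 907.
Repeated squaring: 230^2≡294, 230^4≡271, 230^8≡881, 230^16≡676, 230^32≡755, 230^64≡429, 230^128≡827 (mod 907).
230^227 = 230^(128+64+32+2+1) ≡ 297 (mod 907).
Check: 297² = 88209 ≡ 230 (mod 907). The two roots are 297 and 610.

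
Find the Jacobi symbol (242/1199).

Pull out 2: since 1199 ≡ 7 (mod 8), (2/1199) = +1.
Reciprocity: 121 ≡ 1 and 1199 ≡ 3 (mod 4), so (121/1199) = +(1199/121).
Reduce top mod 121: now compute (110/121).
Pull out 2: since 121 ≡ 1 (mod 8), (2/121) = +1.
Reciprocity: 55 ≡ 3 and 121 ≡ 1 (mod 4), so (55/121) = +(121/55).
Reduce top mod 55: now compute (11/55).
Reciprocity: 11 ≡ 3 and 55 ≡ 3 (mod 4), so (11/55) = −(55/11).
Reduce top mod 11: now compute (0/11).
Top reduces to 0: gcd > 1, so the symbol is 0.

0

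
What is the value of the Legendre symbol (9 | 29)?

1

Euler's criterion: (9/29) ≡ 9^14 (mod 29).
9^2 ≡ 23 (mod 29)
9^4 ≡ 7 (mod 29)
9^8 ≡ 20 (mod 29)
9^14 = 9^(8+4+2) ≡ 1 (mod 29).
Result is 1, so (9/29) = 1.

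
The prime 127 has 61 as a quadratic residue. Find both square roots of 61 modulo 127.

Since 127 ≡ 3 (mod 4), a square root of 61 is 61^((127+1)/4) = 61^32 mod 127.
Repeated squaring: 61^2≡38, 61^4≡47, 61^8≡50, 61^16≡87, 61^32≡76 (mod 127).
61^32 = 61^(32) ≡ 76 (mod 127).
Check: 76² = 5776 ≡ 61 (mod 127). The two roots are 51 and 76.

51, 76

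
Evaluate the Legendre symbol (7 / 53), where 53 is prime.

Reciprocity: 7 ≡ 3 and 53 ≡ 1 (mod 4), so (7/53) = +(53/7).
Reduce top mod 7: now compute (4/7).
Pull out 2^2: since 7 ≡ 7 (mod 8), (2/7) = +1, so (2/7)^2 = +1.
Reached (1/7) = 1. Collecting the sign flips along the way, the symbol is +1.

1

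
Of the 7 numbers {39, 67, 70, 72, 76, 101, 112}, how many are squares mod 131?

(39/131) = +1 → QR.
(67/131) = -1 → non-residue.
(70/131) = -1 → non-residue.
(72/131) = -1 → non-residue.
(76/131) = -1 → non-residue.
(101/131) = +1 → QR.
(112/131) = +1 → QR.
Total quadratic residues among the 7: 3.

3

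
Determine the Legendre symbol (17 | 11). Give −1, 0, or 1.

-1

Euler's criterion: (17/11) ≡ 6^5 (mod 11).
6^2 ≡ 3 (mod 11)
6^4 ≡ 9 (mod 11)
6^5 = 6^(4+1) ≡ 10 (mod 11).
Result is 10 ≡ −1, so (17/11) = −1.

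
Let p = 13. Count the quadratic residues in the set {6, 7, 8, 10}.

(6/13) = -1 → non-residue.
(7/13) = -1 → non-residue.
(8/13) = -1 → non-residue.
(10/13) = +1 → QR.
Total quadratic residues among the 4: 1.

1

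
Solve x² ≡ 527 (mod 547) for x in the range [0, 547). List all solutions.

Since 547 ≡ 3 (mod 4), a square root of 527 is 527^((547+1)/4) = 527^137 mod 547.
Repeated squaring: 527^2≡400, 527^4≡276, 527^8≡143, 527^16≡210, 527^32≡340, 527^64≡183, 527^128≡122 (mod 547).
527^137 = 527^(128+8+1) ≡ 66 (mod 547).
Check: 66² = 4356 ≡ 527 (mod 547). The two roots are 66 and 481.

66, 481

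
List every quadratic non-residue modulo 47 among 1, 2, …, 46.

5, 10, 11, 13, 15, 19, 20, 22, 23, 26, 29, 30, 31, 33, 35, 38, 39, 40, 41, 43, 44, 45, 46

Square k = 1,…,23 (k and 47−k give the same square):
1²=1, 2²=4, 3²=9, 4²=16, 5²=25, 6²=36, 7²≡2, 8²≡17, 9²≡34, 10²≡6, 11²≡27, 12²≡3, 13²≡28, 14²≡8, 15²≡37, 16²≡21, 17²≡7, 18²≡42, 19²≡32, 20²≡24, 21²≡18, 22²≡14, 23²≡12 (mod 47).
The residues are {1, 2, 3, 4, 6, 7, 8, 9, 12, 14, 16, 17, 18, 21, 24, 25, 27, 28, 32, 34, 36, 37, 42}; the non-residues are the remaining 23 nonzero classes.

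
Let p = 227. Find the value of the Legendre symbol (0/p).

0

Top reduces to 0: gcd > 1, so the symbol is 0.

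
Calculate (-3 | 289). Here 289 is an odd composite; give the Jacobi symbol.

1

First reduce: -3 ≡ 286 (mod 289).
Pull out 2: since 289 ≡ 1 (mod 8), (2/289) = +1.
Reciprocity: 143 ≡ 3 and 289 ≡ 1 (mod 4), so (143/289) = +(289/143).
Reduce top mod 143: now compute (3/143).
Reciprocity: 3 ≡ 3 and 143 ≡ 3 (mod 4), so (3/143) = −(143/3).
Reduce top mod 3: now compute (2/3).
Pull out 2: since 3 ≡ 3 (mod 8), (2/3) = -1.
Reached (1/3) = 1. Collecting the sign flips along the way, the symbol is +1.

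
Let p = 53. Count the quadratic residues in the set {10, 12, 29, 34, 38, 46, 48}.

4

(10/53) = +1 → QR.
(12/53) = -1 → non-residue.
(29/53) = +1 → QR.
(34/53) = -1 → non-residue.
(38/53) = +1 → QR.
(46/53) = +1 → QR.
(48/53) = -1 → non-residue.
Total quadratic residues among the 7: 4.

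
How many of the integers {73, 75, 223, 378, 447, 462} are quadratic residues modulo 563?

(73/563) = -1 → non-residue.
(75/563) = +1 → QR.
(223/563) = +1 → QR.
(378/563) = -1 → non-residue.
(447/563) = +1 → QR.
(462/563) = -1 → non-residue.
Total quadratic residues among the 6: 3.

3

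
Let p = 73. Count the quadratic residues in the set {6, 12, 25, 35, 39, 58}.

(6/73) = +1 → QR.
(12/73) = +1 → QR.
(25/73) = +1 → QR.
(35/73) = +1 → QR.
(39/73) = -1 → non-residue.
(58/73) = -1 → non-residue.
Total quadratic residues among the 6: 4.

4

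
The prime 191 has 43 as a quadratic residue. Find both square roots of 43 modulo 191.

59, 132

Since 191 ≡ 3 (mod 4), a square root of 43 is 43^((191+1)/4) = 43^48 mod 191.
Repeated squaring: 43^2≡130, 43^4≡92, 43^8≡60, 43^16≡162, 43^32≡77 (mod 191).
43^48 = 43^(32+16) ≡ 59 (mod 191).
Check: 59² = 3481 ≡ 43 (mod 191). The two roots are 59 and 132.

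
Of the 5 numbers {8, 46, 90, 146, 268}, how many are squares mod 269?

(8/269) = -1 → non-residue.
(46/269) = -1 → non-residue.
(90/269) = -1 → non-residue.
(146/269) = -1 → non-residue.
(268/269) = +1 → QR.
Total quadratic residues among the 5: 1.

1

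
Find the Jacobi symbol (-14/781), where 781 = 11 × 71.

-1

First reduce: -14 ≡ 767 (mod 781).
Reciprocity: 767 ≡ 3 and 781 ≡ 1 (mod 4), so (767/781) = +(781/767).
Reduce top mod 767: now compute (14/767).
Pull out 2: since 767 ≡ 7 (mod 8), (2/767) = +1.
Reciprocity: 7 ≡ 3 and 767 ≡ 3 (mod 4), so (7/767) = −(767/7).
Reduce top mod 7: now compute (4/7).
Pull out 2^2: since 7 ≡ 7 (mod 8), (2/7) = +1, so (2/7)^2 = +1.
Reached (1/7) = 1. Collecting the sign flips along the way, the symbol is -1.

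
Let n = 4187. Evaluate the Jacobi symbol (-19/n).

1

First reduce: -19 ≡ 4168 (mod 4187).
Pull out 2^3: since 4187 ≡ 3 (mod 8), (2/4187) = -1, so (2/4187)^3 = -1.
Reciprocity: 521 ≡ 1 and 4187 ≡ 3 (mod 4), so (521/4187) = +(4187/521).
Reduce top mod 521: now compute (19/521).
Reciprocity: 19 ≡ 3 and 521 ≡ 1 (mod 4), so (19/521) = +(521/19).
Reduce top mod 19: now compute (8/19).
Pull out 2^3: since 19 ≡ 3 (mod 8), (2/19) = -1, so (2/19)^3 = -1.
Reached (1/19) = 1. Collecting the sign flips along the way, the symbol is +1.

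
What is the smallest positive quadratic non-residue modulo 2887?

(2/2887) = +1, so 2 is a residue.
(3/2887) = −1, so 3 is the smallest positive non-residue mod 2887.

3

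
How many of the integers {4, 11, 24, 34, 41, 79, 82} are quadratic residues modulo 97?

4

(4/97) = +1 → QR.
(11/97) = +1 → QR.
(24/97) = +1 → QR.
(34/97) = -1 → non-residue.
(41/97) = -1 → non-residue.
(79/97) = +1 → QR.
(82/97) = -1 → non-residue.
Total quadratic residues among the 7: 4.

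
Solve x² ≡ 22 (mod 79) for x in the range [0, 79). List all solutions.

Since 79 ≡ 3 (mod 4), a square root of 22 is 22^((79+1)/4) = 22^20 mod 79.
Repeated squaring: 22^2≡10, 22^4≡21, 22^8≡46, 22^16≡62 (mod 79).
22^20 = 22^(16+4) ≡ 38 (mod 79).
Check: 38² = 1444 ≡ 22 (mod 79). The two roots are 38 and 41.

38, 41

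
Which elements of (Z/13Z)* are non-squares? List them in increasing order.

2,5,6,7,8,11

Square k = 1,…,6 (k and 13−k give the same square):
1²=1, 2²=4, 3²=9, 4²≡3, 5²≡12, 6²≡10 (mod 13).
The residues are {1, 3, 4, 9, 10, 12}; the non-residues are the remaining 6 nonzero classes.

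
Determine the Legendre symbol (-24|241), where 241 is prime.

1

First reduce: -24 ≡ 217 (mod 241).
Reciprocity: 217 ≡ 1 and 241 ≡ 1 (mod 4), so (217/241) = +(241/217).
Reduce top mod 217: now compute (24/217).
Pull out 2^3: since 217 ≡ 1 (mod 8), (2/217) = +1, so (2/217)^3 = +1.
Reciprocity: 3 ≡ 3 and 217 ≡ 1 (mod 4), so (3/217) = +(217/3).
Reduce top mod 3: now compute (1/3).
Reached (1/3) = 1. Collecting the sign flips along the way, the symbol is +1.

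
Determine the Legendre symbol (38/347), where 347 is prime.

1

Euler's criterion: (38/347) ≡ 38^173 (mod 347).
38^2 ≡ 56 (mod 347)
38^4 ≡ 13 (mod 347)
38^8 ≡ 169 (mod 347)
38^16 ≡ 107 (mod 347)
38^32 ≡ 345 (mod 347)
38^64 ≡ 4 (mod 347)
38^128 ≡ 16 (mod 347)
38^173 = 38^(128+32+8+4+1) ≡ 1 (mod 347).
Result is 1, so (38/347) = 1.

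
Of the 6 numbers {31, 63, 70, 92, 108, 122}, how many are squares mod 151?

1

(31/151) = +1 → QR.
(63/151) = -1 → non-residue.
(70/151) = -1 → non-residue.
(92/151) = -1 → non-residue.
(108/151) = -1 → non-residue.
(122/151) = -1 → non-residue.
Total quadratic residues among the 6: 1.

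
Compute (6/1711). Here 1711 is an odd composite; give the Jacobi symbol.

Pull out 2: since 1711 ≡ 7 (mod 8), (2/1711) = +1.
Reciprocity: 3 ≡ 3 and 1711 ≡ 3 (mod 4), so (3/1711) = −(1711/3).
Reduce top mod 3: now compute (1/3).
Reached (1/3) = 1. Collecting the sign flips along the way, the symbol is -1.

-1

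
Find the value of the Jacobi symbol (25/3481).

Reciprocity: 25 ≡ 1 and 3481 ≡ 1 (mod 4), so (25/3481) = +(3481/25).
Reduce top mod 25: now compute (6/25).
Pull out 2: since 25 ≡ 1 (mod 8), (2/25) = +1.
Reciprocity: 3 ≡ 3 and 25 ≡ 1 (mod 4), so (3/25) = +(25/3).
Reduce top mod 3: now compute (1/3).
Reached (1/3) = 1. Collecting the sign flips along the way, the symbol is +1.

1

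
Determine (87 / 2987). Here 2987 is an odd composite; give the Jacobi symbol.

Reciprocity: 87 ≡ 3 and 2987 ≡ 3 (mod 4), so (87/2987) = −(2987/87).
Reduce top mod 87: now compute (29/87).
Reciprocity: 29 ≡ 1 and 87 ≡ 3 (mod 4), so (29/87) = +(87/29).
Reduce top mod 29: now compute (0/29).
Top reduces to 0: gcd > 1, so the symbol is 0.

0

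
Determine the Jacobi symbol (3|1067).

Reciprocity: 3 ≡ 3 and 1067 ≡ 3 (mod 4), so (3/1067) = −(1067/3).
Reduce top mod 3: now compute (2/3).
Pull out 2: since 3 ≡ 3 (mod 8), (2/3) = -1.
Reached (1/3) = 1. Collecting the sign flips along the way, the symbol is +1.

1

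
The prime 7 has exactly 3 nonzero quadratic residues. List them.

1 2 4

Square k = 1,…,3 (k and 7−k give the same square):
1²=1, 2²=4, 3²≡2 (mod 7).
So the quadratic residues mod 7 are {1, 2, 4}.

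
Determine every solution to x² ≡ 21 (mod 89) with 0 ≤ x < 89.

33, 56

89 ≡ 1 (mod 4), so we find a root by search.
Trying successive values, 33² = 1089 ≡ 21 (mod 89). The other root is 89 − 33 = 56.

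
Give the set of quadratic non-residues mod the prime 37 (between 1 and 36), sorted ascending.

2, 5, 6, 8, 13, 14, 15, 17, 18, 19, 20, 22, 23, 24, 29, 31, 32, 35

Square k = 1,…,18 (k and 37−k give the same square):
1²=1, 2²=4, 3²=9, 4²=16, 5²=25, 6²=36, 7²≡12, 8²≡27, 9²≡7, 10²≡26, 11²≡10, 12²≡33, 13²≡21, 14²≡11, 15²≡3, 16²≡34, 17²≡30, 18²≡28 (mod 37).
The residues are {1, 3, 4, 7, 9, 10, 11, 12, 16, 21, 25, 26, 27, 28, 30, 33, 34, 36}; the non-residues are the remaining 18 nonzero classes.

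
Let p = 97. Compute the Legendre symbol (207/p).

First reduce: 207 ≡ 13 (mod 97).
Reciprocity: 13 ≡ 1 and 97 ≡ 1 (mod 4), so (13/97) = +(97/13).
Reduce top mod 13: now compute (6/13).
Pull out 2: since 13 ≡ 5 (mod 8), (2/13) = -1.
Reciprocity: 3 ≡ 3 and 13 ≡ 1 (mod 4), so (3/13) = +(13/3).
Reduce top mod 3: now compute (1/3).
Reached (1/3) = 1. Collecting the sign flips along the way, the symbol is -1.

-1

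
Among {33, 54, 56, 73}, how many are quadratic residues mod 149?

3

(33/149) = +1 → QR.
(54/149) = +1 → QR.
(56/149) = -1 → non-residue.
(73/149) = +1 → QR.
Total quadratic residues among the 4: 3.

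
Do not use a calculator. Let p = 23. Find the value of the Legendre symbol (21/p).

Reciprocity: 21 ≡ 1 and 23 ≡ 3 (mod 4), so (21/23) = +(23/21).
Reduce top mod 21: now compute (2/21).
Pull out 2: since 21 ≡ 5 (mod 8), (2/21) = -1.
Reached (1/21) = 1. Collecting the sign flips along the way, the symbol is -1.

-1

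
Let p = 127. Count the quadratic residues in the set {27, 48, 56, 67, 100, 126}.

1

(27/127) = -1 → non-residue.
(48/127) = -1 → non-residue.
(56/127) = -1 → non-residue.
(67/127) = -1 → non-residue.
(100/127) = +1 → QR.
(126/127) = -1 → non-residue.
Total quadratic residues among the 6: 1.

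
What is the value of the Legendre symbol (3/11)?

1

Reciprocity: 3 ≡ 3 and 11 ≡ 3 (mod 4), so (3/11) = −(11/3).
Reduce top mod 3: now compute (2/3).
Pull out 2: since 3 ≡ 3 (mod 8), (2/3) = -1.
Reached (1/3) = 1. Collecting the sign flips along the way, the symbol is +1.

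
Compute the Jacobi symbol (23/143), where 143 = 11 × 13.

Reciprocity: 23 ≡ 3 and 143 ≡ 3 (mod 4), so (23/143) = −(143/23).
Reduce top mod 23: now compute (5/23).
Reciprocity: 5 ≡ 1 and 23 ≡ 3 (mod 4), so (5/23) = +(23/5).
Reduce top mod 5: now compute (3/5).
Reciprocity: 3 ≡ 3 and 5 ≡ 1 (mod 4), so (3/5) = +(5/3).
Reduce top mod 3: now compute (2/3).
Pull out 2: since 3 ≡ 3 (mod 8), (2/3) = -1.
Reached (1/3) = 1. Collecting the sign flips along the way, the symbol is +1.

1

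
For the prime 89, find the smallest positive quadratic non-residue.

3

(2/89) = +1, so 2 is a residue.
(3/89) = −1, so 3 is the smallest positive non-residue mod 89.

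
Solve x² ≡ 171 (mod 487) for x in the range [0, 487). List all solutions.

71, 416

Since 487 ≡ 3 (mod 4), a square root of 171 is 171^((487+1)/4) = 171^122 mod 487.
Repeated squaring: 171^2≡21, 171^4≡441, 171^8≡168, 171^16≡465, 171^32≡484, 171^64≡9 (mod 487).
171^122 = 171^(64+32+16+8+2) ≡ 71 (mod 487).
Check: 71² = 5041 ≡ 171 (mod 487). The two roots are 71 and 416.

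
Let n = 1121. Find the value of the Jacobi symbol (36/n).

Pull out 2^2: since 1121 ≡ 1 (mod 8), (2/1121) = +1, so (2/1121)^2 = +1.
Reciprocity: 9 ≡ 1 and 1121 ≡ 1 (mod 4), so (9/1121) = +(1121/9).
Reduce top mod 9: now compute (5/9).
Reciprocity: 5 ≡ 1 and 9 ≡ 1 (mod 4), so (5/9) = +(9/5).
Reduce top mod 5: now compute (4/5).
Pull out 2^2: since 5 ≡ 5 (mod 8), (2/5) = -1, so (2/5)^2 = +1.
Reached (1/5) = 1. Collecting the sign flips along the way, the symbol is +1.

1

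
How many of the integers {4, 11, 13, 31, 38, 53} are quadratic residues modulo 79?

(4/79) = +1 → QR.
(11/79) = +1 → QR.
(13/79) = +1 → QR.
(31/79) = +1 → QR.
(38/79) = +1 → QR.
(53/79) = -1 → non-residue.
Total quadratic residues among the 6: 5.

5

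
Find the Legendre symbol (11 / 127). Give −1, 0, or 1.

1

Reciprocity: 11 ≡ 3 and 127 ≡ 3 (mod 4), so (11/127) = −(127/11).
Reduce top mod 11: now compute (6/11).
Pull out 2: since 11 ≡ 3 (mod 8), (2/11) = -1.
Reciprocity: 3 ≡ 3 and 11 ≡ 3 (mod 4), so (3/11) = −(11/3).
Reduce top mod 3: now compute (2/3).
Pull out 2: since 3 ≡ 3 (mod 8), (2/3) = -1.
Reached (1/3) = 1. Collecting the sign flips along the way, the symbol is +1.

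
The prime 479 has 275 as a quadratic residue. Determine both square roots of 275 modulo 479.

189, 290

Since 479 ≡ 3 (mod 4), a square root of 275 is 275^((479+1)/4) = 275^120 mod 479.
Repeated squaring: 275^2≡422, 275^4≡375, 275^8≡278, 275^16≡165, 275^32≡401, 275^64≡336 (mod 479).
275^120 = 275^(64+32+16+8) ≡ 189 (mod 479).
Check: 189² = 35721 ≡ 275 (mod 479). The two roots are 189 and 290.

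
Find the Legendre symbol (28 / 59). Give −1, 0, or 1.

Pull out 2^2: since 59 ≡ 3 (mod 8), (2/59) = -1, so (2/59)^2 = +1.
Reciprocity: 7 ≡ 3 and 59 ≡ 3 (mod 4), so (7/59) = −(59/7).
Reduce top mod 7: now compute (3/7).
Reciprocity: 3 ≡ 3 and 7 ≡ 3 (mod 4), so (3/7) = −(7/3).
Reduce top mod 3: now compute (1/3).
Reached (1/3) = 1. Collecting the sign flips along the way, the symbol is +1.

1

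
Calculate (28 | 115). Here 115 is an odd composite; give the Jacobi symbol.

Pull out 2^2: since 115 ≡ 3 (mod 8), (2/115) = -1, so (2/115)^2 = +1.
Reciprocity: 7 ≡ 3 and 115 ≡ 3 (mod 4), so (7/115) = −(115/7).
Reduce top mod 7: now compute (3/7).
Reciprocity: 3 ≡ 3 and 7 ≡ 3 (mod 4), so (3/7) = −(7/3).
Reduce top mod 3: now compute (1/3).
Reached (1/3) = 1. Collecting the sign flips along the way, the symbol is +1.

1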